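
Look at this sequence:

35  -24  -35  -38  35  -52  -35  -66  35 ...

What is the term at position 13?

Taking every 2nd term gives 2 separate tracks.
Track A = 35, -35, 35, -35, 35: the oscillation 35·(−1)^(n+1).
Track B = -24, -38, -52, -66: arithmetic, step −14.
The 13th slot belongs to track A; its 7th term is 35.

35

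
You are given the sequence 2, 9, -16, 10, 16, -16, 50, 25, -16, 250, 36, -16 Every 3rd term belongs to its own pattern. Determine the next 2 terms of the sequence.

1250, 49

Split by position mod 3 into 3 tracks.
Track A: 2, 10, 50, 250 — a geometric progression (common ratio 5).
Track B: 9, 16, 25, 36 — consecutive squares n² from n = 3.
Track C: -16, -16, -16, -16 — the constant sequence -16.
Term 13 comes from track A (its 5th entry): 1250.
The 14th slot belongs to track B; its 5th term is 49.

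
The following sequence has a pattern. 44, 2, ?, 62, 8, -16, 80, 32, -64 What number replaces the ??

-4

The slot pattern repeats as ABB (period 3), so there are 2 interleaved tracks.
Track A: 44, 62, 80 (arithmetic, step +18).
Track B: 2, ?, 8, -16, 32, -64 (geometric, ×-2 each step).
So the missing entry in track B is -4.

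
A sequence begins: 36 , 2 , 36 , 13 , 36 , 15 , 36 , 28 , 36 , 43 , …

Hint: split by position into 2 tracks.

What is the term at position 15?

36

Positions 1, 3, 5, … form one subsequence and positions 2, 4, 6, … form another.
Track A: 36, 36, 36, 36, 36 — always 36.
Track B: 2, 13, 15, 28, 43 — a Fibonacci-like recurrence a_n = a_{n-1} + a_{n-2}.
Position 15 falls in track A as its term 8, giving 36.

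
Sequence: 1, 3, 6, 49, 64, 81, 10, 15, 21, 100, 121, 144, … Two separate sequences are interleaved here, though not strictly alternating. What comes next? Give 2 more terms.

28, 36

Reading positions in blocks of 6 reveals the pattern AAABBB — 2 tracks woven together.
Track A: 1, 3, 6, 10, 15, 21. Triangular numbers starting at T_1.
Track B: 49, 64, 81, 100, 121, 144. Consecutive squares n² from n = 7.
Position 13 → track A, term 7 = 28.
The 14th slot belongs to track A; its 8th term is 36.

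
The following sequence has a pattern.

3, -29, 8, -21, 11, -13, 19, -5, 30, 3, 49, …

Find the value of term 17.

207

The terms cycle through 2 interleaved subsequences.
Track A: 3, 8, 11, 19, 30, 49 (a Fibonacci-like recurrence a_n = a_{n-1} + a_{n-2}).
Track B: -29, -21, -13, -5, 3 (arithmetic with common difference +8).
Position 17 → track A, term 9 = 207.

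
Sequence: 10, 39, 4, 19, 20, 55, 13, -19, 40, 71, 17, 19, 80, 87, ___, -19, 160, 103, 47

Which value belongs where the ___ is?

30

Taking every 4th term gives 4 separate tracks.
Track A: 10, 20, 40, 80, 160. Multiplying by 2 each time.
Track B: 39, 55, 71, 87, 103. Adding 16 each time.
Track C: 4, 13, 17, ?, 47. Fibonacci-style (each term is the sum of the two before it).
Track D: 19, -19, 19, -19. The oscillation 19·(−1)^(n+1).
So the missing entry in track C is 30.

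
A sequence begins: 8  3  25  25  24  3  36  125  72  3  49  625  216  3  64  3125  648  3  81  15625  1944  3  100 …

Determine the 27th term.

121

Split by position mod 4: positions 1, 5, 9, … form one track, and each other residue class forms its own.
Stream A: 8, 24, 72, 216, 648, 1944 — geometric with ratio 3.
Stream B: 3, 3, 3, 3, 3, 3 — the constant sequence 3.
Stream C: 25, 36, 49, 64, 81, 100 — consecutive squares n² from n = 5.
Stream D: 25, 125, 625, 3125, 15625 — successive powers of 5.
Position 27 falls in stream C as its term 7, giving 121.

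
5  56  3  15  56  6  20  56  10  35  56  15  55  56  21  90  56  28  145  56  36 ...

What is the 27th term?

Split by position mod 3: positions 1, 4, 7, … form one track, and each other residue class forms its own.
Stream A: 5, 15, 20, 35, 55, 90, 145 (Fibonacci-style (each term is the sum of the two before it)).
Stream B: 56, 56, 56, 56, 56, 56, 56 (constant 56).
Stream C: 3, 6, 10, 15, 21, 28, 36 (the triangular numbers T_2, T_3, …).
Position 27 falls in stream C as its term 9, giving 55.

55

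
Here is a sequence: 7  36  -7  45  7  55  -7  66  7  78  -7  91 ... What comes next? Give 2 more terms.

Taking every 2nd term gives 2 separate tracks.
Track A is 7, -7, 7, -7, 7, -7, which is alternating ±7.
Track B is 36, 45, 55, 66, 78, 91, which is triangular numbers n(n+1)/2 for n = 8, 9, ….
Position 13 → track A, term 7 = 7.
Position 14 falls in track B as its term 7, giving 105.

7, 105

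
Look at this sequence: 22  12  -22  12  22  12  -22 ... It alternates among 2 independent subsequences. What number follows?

Taking every 2nd term gives 2 separate tracks.
Track A: 22, -22, 22, -22 — alternating ±22.
Track B: 12, 12, 12 — always 12.
Position 8 falls in track B as its term 4, giving 12.

12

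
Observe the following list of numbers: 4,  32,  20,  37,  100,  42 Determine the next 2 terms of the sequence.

The terms cycle through 2 interleaved subsequences.
Track A is 4, 20, 100, which is a geometric progression (common ratio 5).
Track B is 32, 37, 42, which is linear: a_n = 27 + 5·n.
Position 7 → track A, term 4 = 500.
Term 8 comes from track B (its 4th entry): 47.

500, 47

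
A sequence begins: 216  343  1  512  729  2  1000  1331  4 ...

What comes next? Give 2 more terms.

1728, 2197

Positions follow the repeating pattern AAB; grouping by letter gives 2 tracks.
Track A is 216, 343, 512, 729, 1000, 1331, which is the cubes 6³, 7³, 8³, ….
Track B is 1, 2, 4, which is powers 2^0, 2^1, 2^2, ….
The 10th slot belongs to track A; its 7th term is 1728.
The 11th slot belongs to track A; its 8th term is 2197.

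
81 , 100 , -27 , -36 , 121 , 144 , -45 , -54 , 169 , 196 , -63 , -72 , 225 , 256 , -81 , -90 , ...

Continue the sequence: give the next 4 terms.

Positions follow the repeating pattern AABB; grouping by letter gives 2 tracks.
Track A: 81, 100, 121, 144, 169, 196, 225, 256 (perfect squares starting at 9²).
Track B: -27, -36, -45, -54, -63, -72, -81, -90 (arithmetic, step −9).
Position 17 → track A, term 9 = 289.
The 18th slot belongs to track A; its 10th term is 324.
Position 19 → track B, term 9 = -99.
Term 20 comes from track B (its 10th entry): -108.

289, 324, -99, -108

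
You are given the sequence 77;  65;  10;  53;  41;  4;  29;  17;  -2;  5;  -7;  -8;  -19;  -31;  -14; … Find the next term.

Reading positions in blocks of 3 reveals the pattern AAB — 2 tracks woven together.
Track A: 77, 65, 53, 41, 29, 17, 5, -7, -19, -31. Arithmetic, step −12.
Track B: 10, 4, -2, -8, -14. Subtracting 6 each time.
Term 16 comes from track A (its 11th entry): -43.

-43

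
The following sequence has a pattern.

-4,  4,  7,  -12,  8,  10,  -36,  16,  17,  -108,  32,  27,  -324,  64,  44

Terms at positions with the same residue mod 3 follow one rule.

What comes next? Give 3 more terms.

-972, 128, 71

Read the sequence 3 terms at a time; column i is its own pattern.
Track A is -4, -12, -36, -108, -324, which is geometric with ratio 3.
Track B is 4, 8, 16, 32, 64, which is powers of 2.
Track C is 7, 10, 17, 27, 44, which is each term equals the sum of the previous two.
Position 16 → track A, term 6 = -972.
Position 17 falls in track B as its term 6, giving 128.
Position 18 falls in track C as its term 6, giving 71.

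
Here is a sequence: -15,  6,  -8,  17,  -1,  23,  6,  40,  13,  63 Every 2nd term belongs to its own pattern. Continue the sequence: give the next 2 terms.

20, 103

Taking every 2nd term gives 2 separate tracks.
Stream A: -15, -8, -1, 6, 13. Arithmetic, step +7.
Stream B: 6, 17, 23, 40, 63. Fibonacci-style (each term is the sum of the two before it).
Position 11 falls in stream A as its term 6, giving 20.
Position 12 falls in stream B as its term 6, giving 103.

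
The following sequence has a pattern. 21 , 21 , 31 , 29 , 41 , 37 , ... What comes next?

51

The terms cycle through 2 interleaved subsequences.
Track A is 21, 31, 41, which is adding 10 each time.
Track B is 21, 29, 37, which is arithmetic, step +8.
The 7th slot belongs to track A; its 4th term is 51.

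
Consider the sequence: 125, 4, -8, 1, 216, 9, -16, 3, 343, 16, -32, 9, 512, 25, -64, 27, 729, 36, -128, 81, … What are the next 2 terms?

1000, 49

Taking every 4th term gives 4 separate tracks.
Stream A: 125, 216, 343, 512, 729 — the cubes 5³, 6³, 7³, ….
Stream B: 4, 9, 16, 25, 36 — perfect squares starting at 2².
Stream C: -8, -16, -32, -64, -128 — multiplying by 2 each time.
Stream D: 1, 3, 9, 27, 81 — powers of 3.
Position 21 falls in stream A as its term 6, giving 1000.
Position 22 → stream B, term 6 = 49.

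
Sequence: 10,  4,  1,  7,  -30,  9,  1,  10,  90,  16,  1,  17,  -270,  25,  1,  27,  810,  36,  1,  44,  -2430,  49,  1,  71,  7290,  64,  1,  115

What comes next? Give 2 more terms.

-21870, 81

Split by position mod 4 into 4 tracks.
Track A: 10, -30, 90, -270, 810, -2430, 7290. Multiplying by -3 each time.
Track B: 4, 9, 16, 25, 36, 49, 64. The squares 2², 3², 4², ….
Track C: 1, 1, 1, 1, 1, 1, 1. Always 1.
Track D: 7, 10, 17, 27, 44, 71, 115. Each term equals the sum of the previous two.
Position 29 → track A, term 8 = -21870.
Term 30 comes from track B (its 8th entry): 81.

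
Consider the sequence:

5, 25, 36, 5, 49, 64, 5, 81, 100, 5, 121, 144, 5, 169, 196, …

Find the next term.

5

Positions follow the repeating pattern ABB; grouping by letter gives 2 tracks.
Track A is 5, 5, 5, 5, 5, which is the constant sequence 5.
Track B is 25, 36, 49, 64, 81, 100, 121, 144, 169, 196, which is the squares 5², 6², 7², ….
Position 16 → track A, term 6 = 5.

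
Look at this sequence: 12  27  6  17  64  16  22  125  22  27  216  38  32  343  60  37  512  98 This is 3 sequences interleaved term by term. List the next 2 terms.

Split by position mod 3 into 3 tracks.
Stream A: 12, 17, 22, 27, 32, 37 — linear: a_n = 7 + 5·n.
Stream B: 27, 64, 125, 216, 343, 512 — perfect cubes starting at 3³.
Stream C: 6, 16, 22, 38, 60, 98 — each term equals the sum of the previous two.
Position 19 falls in stream A as its term 7, giving 42.
The 20th slot belongs to stream B; its 7th term is 729.

42, 729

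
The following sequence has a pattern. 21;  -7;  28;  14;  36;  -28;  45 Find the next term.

56

Odd-indexed and even-indexed terms follow separate rules.
Subsequence A: 21, 28, 36, 45 — triangular numbers n(n+1)/2 for n = 6, 7, ….
Subsequence B: -7, 14, -28 — geometric, ×-2 each step.
Position 8 falls in subsequence B as its term 4, giving 56.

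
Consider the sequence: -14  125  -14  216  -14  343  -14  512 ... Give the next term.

Split by position mod 2 into 2 tracks.
Track A: -14, -14, -14, -14 (always -14).
Track B: 125, 216, 343, 512 (the cubes 5³, 6³, 7³, …).
Position 9 falls in track A as its term 5, giving -14.

-14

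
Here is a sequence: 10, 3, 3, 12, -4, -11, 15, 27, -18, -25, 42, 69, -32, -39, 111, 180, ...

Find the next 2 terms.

The slot pattern repeats as AABB (period 4), so there are 2 interleaved tracks.
Track A: 10, 3, -4, -11, -18, -25, -32, -39 (linear: a_n = 17 − 7·n).
Track B: 3, 12, 15, 27, 42, 69, 111, 180 (each term equals the sum of the previous two).
Position 17 falls in track A as its term 9, giving -46.
Term 18 comes from track A (its 10th entry): -53.

-46, -53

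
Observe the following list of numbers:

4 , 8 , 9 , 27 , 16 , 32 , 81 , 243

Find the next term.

Positions follow the repeating pattern AABB; grouping by letter gives 2 tracks.
Track A: 4, 8, 16, 32 (multiplying by 2 each time).
Track B: 9, 27, 81, 243 (successive powers of 3).
The 9th slot belongs to track A; its 5th term is 64.

64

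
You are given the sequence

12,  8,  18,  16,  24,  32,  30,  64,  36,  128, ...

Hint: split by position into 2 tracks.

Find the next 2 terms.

Positions 1, 3, 5, … form one subsequence and positions 2, 4, 6, … form another.
Stream A = 12, 18, 24, 30, 36: adding 6 each time.
Stream B = 8, 16, 32, 64, 128: powers of 2.
Position 11 falls in stream A as its term 6, giving 42.
The 12th slot belongs to stream B; its 6th term is 256.

42, 256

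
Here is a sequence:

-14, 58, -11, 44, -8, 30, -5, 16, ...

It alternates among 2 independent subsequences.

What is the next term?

Positions 1, 3, 5, … form one subsequence and positions 2, 4, 6, … form another.
Stream A: -14, -11, -8, -5 (arithmetic with common difference +3).
Stream B: 58, 44, 30, 16 (arithmetic with common difference −14).
Position 9 falls in stream A as its term 5, giving -2.

-2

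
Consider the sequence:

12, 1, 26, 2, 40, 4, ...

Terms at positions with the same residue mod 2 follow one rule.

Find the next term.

54

Split by position mod 2 into 2 tracks.
Stream A is 12, 26, 40, which is linear: a_n = -2 + 14·n.
Stream B is 1, 2, 4, which is successive powers of 2.
The 7th slot belongs to stream A; its 4th term is 54.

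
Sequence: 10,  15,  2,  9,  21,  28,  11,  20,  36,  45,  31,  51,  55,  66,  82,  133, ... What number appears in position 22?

Positions follow the repeating pattern AABB; grouping by letter gives 2 tracks.
Track A: 10, 15, 21, 28, 36, 45, 55, 66 — triangular numbers starting at T_4.
Track B: 2, 9, 11, 20, 31, 51, 82, 133 — each term equals the sum of the previous two.
Position 22 falls in track A as its term 12, giving 120.

120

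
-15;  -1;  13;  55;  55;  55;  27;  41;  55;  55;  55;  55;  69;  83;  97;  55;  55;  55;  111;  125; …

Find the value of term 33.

Positions follow the repeating pattern AAABBB; grouping by letter gives 2 tracks.
Subsequence A is -15, -1, 13, 27, 41, 55, 69, 83, 97, 111, 125, which is adding 14 each time.
Subsequence B is 55, 55, 55, 55, 55, 55, 55, 55, 55, which is constant 55.
Term 33 comes from subsequence A (its 18th entry): 223.

223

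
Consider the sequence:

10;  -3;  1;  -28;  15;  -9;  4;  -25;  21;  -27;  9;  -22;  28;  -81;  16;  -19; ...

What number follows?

Read the sequence 4 terms at a time; column i is its own pattern.
Stream A = 10, 15, 21, 28: triangular numbers starting at T_4.
Stream B = -3, -9, -27, -81: multiplying by 3 each time.
Stream C = 1, 4, 9, 16: perfect squares starting at 1².
Stream D = -28, -25, -22, -19: arithmetic with common difference +3.
Position 17 → stream A, term 5 = 36.

36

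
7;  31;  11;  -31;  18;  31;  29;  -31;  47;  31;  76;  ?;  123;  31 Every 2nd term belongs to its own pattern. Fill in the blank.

Positions 1, 3, 5, … form one subsequence and positions 2, 4, 6, … form another.
Stream A: 7, 11, 18, 29, 47, 76, 123 — Fibonacci-style (each term is the sum of the two before it).
Stream B: 31, -31, 31, -31, 31, ?, 31 — oscillating between 31 and -31.
Filling stream B at index 6 by its rule yields -31.

-31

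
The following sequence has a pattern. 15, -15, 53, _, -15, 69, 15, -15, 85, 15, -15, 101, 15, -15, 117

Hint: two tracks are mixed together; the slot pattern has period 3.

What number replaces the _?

15

The slot pattern repeats as AAB (period 3), so there are 2 interleaved tracks.
Track A: 15, -15, ?, -15, 15, -15, 15, -15, 15, -15. Oscillating between 15 and -15.
Track B: 53, 69, 85, 101, 117. Adding 16 each time.
The gap is track A's term 3; the rule gives 15.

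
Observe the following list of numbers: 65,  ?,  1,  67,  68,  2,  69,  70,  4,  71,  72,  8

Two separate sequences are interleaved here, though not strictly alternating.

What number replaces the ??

66

Reading positions in blocks of 3 reveals the pattern AAB — 2 tracks woven together.
Track A: 65, ?, 67, 68, 69, 70, 71, 72. Adding 1 each time.
Track B: 1, 2, 4, 8. Successive powers of 2.
Filling track A at index 2 by its rule yields 66.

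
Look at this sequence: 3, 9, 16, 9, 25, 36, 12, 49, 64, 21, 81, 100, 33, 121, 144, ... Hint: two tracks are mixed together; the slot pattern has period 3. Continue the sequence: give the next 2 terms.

54, 169

Reading positions in blocks of 3 reveals the pattern ABB — 2 tracks woven together.
Subsequence A: 3, 9, 12, 21, 33 (Fibonacci-style (each term is the sum of the two before it)).
Subsequence B: 9, 16, 25, 36, 49, 64, 81, 100, 121, 144 (perfect squares starting at 3²).
Term 16 comes from subsequence A (its 6th entry): 54.
Position 17 falls in subsequence B as its term 11, giving 169.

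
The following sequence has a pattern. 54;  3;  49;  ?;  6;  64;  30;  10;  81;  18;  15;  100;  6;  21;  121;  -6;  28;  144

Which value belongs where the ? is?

Read the sequence 3 terms at a time; column i is its own pattern.
Stream A: 54, ?, 30, 18, 6, -6. Arithmetic, step −12.
Stream B: 3, 6, 10, 15, 21, 28. Triangular numbers starting at T_2.
Stream C: 49, 64, 81, 100, 121, 144. Consecutive squares n² from n = 7.
Filling stream A at index 2 by its rule yields 42.

42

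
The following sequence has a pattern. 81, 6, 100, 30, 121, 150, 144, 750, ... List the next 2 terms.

169, 3750

Positions 1, 3, 5, … form one subsequence and positions 2, 4, 6, … form another.
Subsequence A is 81, 100, 121, 144, which is consecutive squares n² from n = 9.
Subsequence B is 6, 30, 150, 750, which is geometric with ratio 5.
Position 9 → subsequence A, term 5 = 169.
Position 10 → subsequence B, term 5 = 3750.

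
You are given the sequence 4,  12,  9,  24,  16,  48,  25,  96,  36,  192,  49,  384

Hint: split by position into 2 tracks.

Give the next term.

64

Taking every 2nd term gives 2 separate tracks.
Stream A: 4, 9, 16, 25, 36, 49 — consecutive squares n² from n = 2.
Stream B: 12, 24, 48, 96, 192, 384 — geometric with ratio 2.
The 13th slot belongs to stream A; its 7th term is 64.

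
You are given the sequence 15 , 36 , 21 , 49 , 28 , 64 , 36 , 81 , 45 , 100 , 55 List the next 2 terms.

Taking every 2nd term gives 2 separate tracks.
Track A: 15, 21, 28, 36, 45, 55. Triangular numbers n(n+1)/2 for n = 5, 6, ….
Track B: 36, 49, 64, 81, 100. Consecutive squares n² from n = 6.
Term 12 comes from track B (its 6th entry): 121.
Term 13 comes from track A (its 7th entry): 66.

121, 66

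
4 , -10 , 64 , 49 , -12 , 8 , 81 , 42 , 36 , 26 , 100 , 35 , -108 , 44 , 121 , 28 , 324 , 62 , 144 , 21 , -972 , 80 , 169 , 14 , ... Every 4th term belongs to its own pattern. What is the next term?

Split by position mod 4 into 4 tracks.
Stream A = 4, -12, 36, -108, 324, -972: a geometric progression (common ratio -3).
Stream B = -10, 8, 26, 44, 62, 80: arithmetic with common difference +18.
Stream C = 64, 81, 100, 121, 144, 169: perfect squares starting at 8².
Stream D = 49, 42, 35, 28, 21, 14: linear: a_n = 56 − 7·n.
The 25th slot belongs to stream A; its 7th term is 2916.

2916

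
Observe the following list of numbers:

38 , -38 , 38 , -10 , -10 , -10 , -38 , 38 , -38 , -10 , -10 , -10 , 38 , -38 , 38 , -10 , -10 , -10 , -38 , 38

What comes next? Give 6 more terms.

Reading positions in blocks of 6 reveals the pattern AAABBB — 2 tracks woven together.
Track A is 38, -38, 38, -38, 38, -38, 38, -38, 38, -38, 38, which is the oscillation 38·(−1)^(n+1).
Track B is -10, -10, -10, -10, -10, -10, -10, -10, -10, which is the constant sequence -10.
The 21st slot belongs to track A; its 12th term is -38.
Term 22 comes from track B (its 10th entry): -10.
The 23rd slot belongs to track B; its 11th term is -10.
The 24th slot belongs to track B; its 12th term is -10.
The 25th slot belongs to track A; its 13th term is 38.
Position 26 falls in track A as its term 14, giving -38.

-38, -10, -10, -10, 38, -38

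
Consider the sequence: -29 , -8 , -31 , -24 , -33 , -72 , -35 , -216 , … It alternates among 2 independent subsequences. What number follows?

The terms cycle through 2 interleaved subsequences.
Subsequence A: -29, -31, -33, -35. Linear: a_n = -27 − 2·n.
Subsequence B: -8, -24, -72, -216. A geometric progression (common ratio 3).
Position 9 falls in subsequence A as its term 5, giving -37.

-37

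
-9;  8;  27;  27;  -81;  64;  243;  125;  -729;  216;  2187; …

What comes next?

Odd-indexed and even-indexed terms follow separate rules.
Track A = -9, 27, -81, 243, -729, 2187: geometric with ratio -3.
Track B = 8, 27, 64, 125, 216: consecutive cubes n³ from n = 2.
Position 12 falls in track B as its term 6, giving 343.

343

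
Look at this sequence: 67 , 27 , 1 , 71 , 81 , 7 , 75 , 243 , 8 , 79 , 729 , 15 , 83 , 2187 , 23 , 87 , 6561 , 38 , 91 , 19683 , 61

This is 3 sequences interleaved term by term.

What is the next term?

Taking every 3rd term gives 3 separate tracks.
Track A: 67, 71, 75, 79, 83, 87, 91 (arithmetic with common difference +4).
Track B: 27, 81, 243, 729, 2187, 6561, 19683 (successive powers of 3).
Track C: 1, 7, 8, 15, 23, 38, 61 (each term equals the sum of the previous two).
Term 22 comes from track A (its 8th entry): 95.

95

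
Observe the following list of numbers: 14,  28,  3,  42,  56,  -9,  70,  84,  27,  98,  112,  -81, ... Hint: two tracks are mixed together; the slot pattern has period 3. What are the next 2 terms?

126, 140

The slot pattern repeats as AAB (period 3), so there are 2 interleaved tracks.
Track A: 14, 28, 42, 56, 70, 84, 98, 112. Linear: a_n = 14·n.
Track B: 3, -9, 27, -81. Geometric, ×-3 each step.
The 13th slot belongs to track A; its 9th term is 126.
The 14th slot belongs to track A; its 10th term is 140.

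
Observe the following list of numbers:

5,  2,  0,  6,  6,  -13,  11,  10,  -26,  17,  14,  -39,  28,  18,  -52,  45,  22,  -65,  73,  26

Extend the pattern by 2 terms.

-78, 118

Split by position mod 3 into 3 tracks.
Track A: 5, 6, 11, 17, 28, 45, 73. Each term equals the sum of the previous two.
Track B: 2, 6, 10, 14, 18, 22, 26. Linear: a_n = -2 + 4·n.
Track C: 0, -13, -26, -39, -52, -65. Arithmetic with common difference −13.
Position 21 → track C, term 7 = -78.
The 22nd slot belongs to track A; its 8th term is 118.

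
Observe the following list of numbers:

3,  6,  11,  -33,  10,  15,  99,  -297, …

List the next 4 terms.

Positions follow the repeating pattern AABB; grouping by letter gives 2 tracks.
Stream A: 3, 6, 10, 15 — triangular numbers starting at T_2.
Stream B: 11, -33, 99, -297 — multiplying by -3 each time.
The 9th slot belongs to stream A; its 5th term is 21.
Position 10 falls in stream A as its term 6, giving 28.
The 11th slot belongs to stream B; its 5th term is 891.
The 12th slot belongs to stream B; its 6th term is -2673.

21, 28, 891, -2673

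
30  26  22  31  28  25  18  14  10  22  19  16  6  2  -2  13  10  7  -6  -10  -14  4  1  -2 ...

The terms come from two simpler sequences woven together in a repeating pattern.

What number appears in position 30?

Reading positions in blocks of 6 reveals the pattern AAABBB — 2 tracks woven together.
Track A: 30, 26, 22, 18, 14, 10, 6, 2, -2, -6, -10, -14 (arithmetic with common difference −4).
Track B: 31, 28, 25, 22, 19, 16, 13, 10, 7, 4, 1, -2 (arithmetic with common difference −3).
Position 30 falls in track B as its term 15, giving -11.

-11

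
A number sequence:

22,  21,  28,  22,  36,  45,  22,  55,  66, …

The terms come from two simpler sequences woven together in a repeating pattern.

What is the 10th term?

Reading positions in blocks of 3 reveals the pattern ABB — 2 tracks woven together.
Track A: 22, 22, 22 — constant 22.
Track B: 21, 28, 36, 45, 55, 66 — the triangular numbers T_6, T_7, ….
Position 10 → track A, term 4 = 22.

22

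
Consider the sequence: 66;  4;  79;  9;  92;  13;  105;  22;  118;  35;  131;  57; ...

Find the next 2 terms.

The terms cycle through 2 interleaved subsequences.
Stream A: 66, 79, 92, 105, 118, 131 — arithmetic with common difference +13.
Stream B: 4, 9, 13, 22, 35, 57 — each term equals the sum of the previous two.
The 13th slot belongs to stream A; its 7th term is 144.
The 14th slot belongs to stream B; its 7th term is 92.

144, 92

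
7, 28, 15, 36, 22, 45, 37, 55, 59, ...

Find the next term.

66

The terms cycle through 2 interleaved subsequences.
Track A is 7, 15, 22, 37, 59, which is each term equals the sum of the previous two.
Track B is 28, 36, 45, 55, which is triangular numbers starting at T_7.
The 10th slot belongs to track B; its 5th term is 66.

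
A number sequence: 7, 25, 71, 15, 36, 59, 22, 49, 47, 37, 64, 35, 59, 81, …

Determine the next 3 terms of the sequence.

23, 96, 100

Split by position mod 3: positions 1, 4, 7, … form one track, and each other residue class forms its own.
Track A: 7, 15, 22, 37, 59 — each term equals the sum of the previous two.
Track B: 25, 36, 49, 64, 81 — the squares 5², 6², 7², ….
Track C: 71, 59, 47, 35 — arithmetic, step −12.
Term 15 comes from track C (its 5th entry): 23.
Term 16 comes from track A (its 6th entry): 96.
Position 17 → track B, term 6 = 100.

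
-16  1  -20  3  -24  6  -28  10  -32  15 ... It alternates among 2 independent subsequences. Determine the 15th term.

-44

Positions 1, 3, 5, … form one subsequence and positions 2, 4, 6, … form another.
Track A: -16, -20, -24, -28, -32 — subtracting 4 each time.
Track B: 1, 3, 6, 10, 15 — triangular numbers starting at T_1.
Term 15 comes from track A (its 8th entry): -44.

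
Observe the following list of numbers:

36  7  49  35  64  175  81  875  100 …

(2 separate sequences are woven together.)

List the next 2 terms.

4375, 121

The terms cycle through 2 interleaved subsequences.
Stream A: 36, 49, 64, 81, 100 — consecutive squares n² from n = 6.
Stream B: 7, 35, 175, 875 — multiplying by 5 each time.
The 10th slot belongs to stream B; its 5th term is 4375.
Term 11 comes from stream A (its 6th entry): 121.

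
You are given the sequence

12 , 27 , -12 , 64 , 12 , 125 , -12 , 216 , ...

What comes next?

12

Odd-indexed and even-indexed terms follow separate rules.
Track A: 12, -12, 12, -12. Oscillating between 12 and -12.
Track B: 27, 64, 125, 216. The cubes 3³, 4³, 5³, ….
Term 9 comes from track A (its 5th entry): 12.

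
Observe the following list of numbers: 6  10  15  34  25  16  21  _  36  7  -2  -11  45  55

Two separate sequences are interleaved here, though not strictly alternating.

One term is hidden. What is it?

28

Positions follow the repeating pattern AAABBB; grouping by letter gives 2 tracks.
Stream A: 6, 10, 15, 21, ?, 36, 45, 55. The triangular numbers T_3, T_4, ….
Stream B: 34, 25, 16, 7, -2, -11. Arithmetic, step −9.
So the missing entry in stream A is 28.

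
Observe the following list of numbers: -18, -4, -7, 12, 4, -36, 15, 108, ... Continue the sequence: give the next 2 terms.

26, -324

Positions 1, 3, 5, … form one subsequence and positions 2, 4, 6, … form another.
Stream A: -18, -7, 4, 15. Arithmetic, step +11.
Stream B: -4, 12, -36, 108. A geometric progression (common ratio -3).
Term 9 comes from stream A (its 5th entry): 26.
Position 10 → stream B, term 5 = -324.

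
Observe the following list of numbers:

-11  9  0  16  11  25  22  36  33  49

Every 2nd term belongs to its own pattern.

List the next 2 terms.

Split by position mod 2 into 2 tracks.
Track A = -11, 0, 11, 22, 33: adding 11 each time.
Track B = 9, 16, 25, 36, 49: the squares 3², 4², 5², ….
Position 11 falls in track A as its term 6, giving 44.
Term 12 comes from track B (its 6th entry): 64.

44, 64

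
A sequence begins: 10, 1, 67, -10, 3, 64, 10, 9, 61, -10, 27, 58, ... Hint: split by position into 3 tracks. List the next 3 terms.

10, 81, 55

Taking every 3rd term gives 3 separate tracks.
Track A: 10, -10, 10, -10. Oscillating between 10 and -10.
Track B: 1, 3, 9, 27. Powers 3^0, 3^1, 3^2, ….
Track C: 67, 64, 61, 58. Arithmetic with common difference −3.
Position 13 falls in track A as its term 5, giving 10.
Term 14 comes from track B (its 5th entry): 81.
Term 15 comes from track C (its 5th entry): 55.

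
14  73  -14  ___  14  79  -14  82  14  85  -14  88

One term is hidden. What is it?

Split by position mod 2 into 2 tracks.
Track A: 14, -14, 14, -14, 14, -14 — the oscillation 14·(−1)^(n+1).
Track B: 73, ?, 79, 82, 85, 88 — linear: a_n = 70 + 3·n.
Track B's pattern makes the blank 76.

76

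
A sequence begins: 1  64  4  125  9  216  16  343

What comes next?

Taking every 2nd term gives 2 separate tracks.
Stream A: 1, 4, 9, 16 — the squares 1², 2², 3², ….
Stream B: 64, 125, 216, 343 — perfect cubes starting at 4³.
Position 9 → stream A, term 5 = 25.

25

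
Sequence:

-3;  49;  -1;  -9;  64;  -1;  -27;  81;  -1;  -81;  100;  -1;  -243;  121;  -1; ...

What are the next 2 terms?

-729, 144

Taking every 3rd term gives 3 separate tracks.
Subsequence A: -3, -9, -27, -81, -243 (geometric, ×3 each step).
Subsequence B: 49, 64, 81, 100, 121 (the squares 7², 8², 9², …).
Subsequence C: -1, -1, -1, -1, -1 (the constant sequence -1).
The 16th slot belongs to subsequence A; its 6th term is -729.
Position 17 falls in subsequence B as its term 6, giving 144.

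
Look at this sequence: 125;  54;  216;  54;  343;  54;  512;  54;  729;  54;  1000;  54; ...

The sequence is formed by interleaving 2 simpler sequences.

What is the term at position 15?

1728

Odd-indexed and even-indexed terms follow separate rules.
Track A = 125, 216, 343, 512, 729, 1000: the cubes 5³, 6³, 7³, ….
Track B = 54, 54, 54, 54, 54, 54: always 54.
Position 15 falls in track A as its term 8, giving 1728.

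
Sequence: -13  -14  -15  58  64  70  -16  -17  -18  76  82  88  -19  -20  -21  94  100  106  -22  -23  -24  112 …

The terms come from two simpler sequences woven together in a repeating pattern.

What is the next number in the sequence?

The slot pattern repeats as AAABBB (period 6), so there are 2 interleaved tracks.
Track A: -13, -14, -15, -16, -17, -18, -19, -20, -21, -22, -23, -24 — linear: a_n = -12 − n.
Track B: 58, 64, 70, 76, 82, 88, 94, 100, 106, 112 — linear: a_n = 52 + 6·n.
Position 23 falls in track B as its term 11, giving 118.

118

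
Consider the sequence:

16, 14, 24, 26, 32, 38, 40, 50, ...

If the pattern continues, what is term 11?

56

Taking every 2nd term gives 2 separate tracks.
Subsequence A: 16, 24, 32, 40. Adding 8 each time.
Subsequence B: 14, 26, 38, 50. Arithmetic, step +12.
The 11th slot belongs to subsequence A; its 6th term is 56.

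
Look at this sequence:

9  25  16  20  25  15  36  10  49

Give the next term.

5

Taking every 2nd term gives 2 separate tracks.
Subsequence A is 9, 16, 25, 36, 49, which is consecutive squares n² from n = 3.
Subsequence B is 25, 20, 15, 10, which is arithmetic, step −5.
Position 10 → subsequence B, term 5 = 5.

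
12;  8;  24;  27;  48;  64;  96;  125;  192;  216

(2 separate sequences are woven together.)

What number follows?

384

Split by position mod 2 into 2 tracks.
Track A: 12, 24, 48, 96, 192. Geometric with ratio 2.
Track B: 8, 27, 64, 125, 216. The cubes 2³, 3³, 4³, ….
Term 11 comes from track A (its 6th entry): 384.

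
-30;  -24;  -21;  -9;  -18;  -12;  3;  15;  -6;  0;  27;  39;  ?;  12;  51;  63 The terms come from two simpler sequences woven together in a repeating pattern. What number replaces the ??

The slot pattern repeats as AABB (period 4), so there are 2 interleaved tracks.
Stream A: -30, -24, -18, -12, -6, 0, ?, 12. Arithmetic, step +6.
Stream B: -21, -9, 3, 15, 27, 39, 51, 63. Arithmetic with common difference +12.
The gap is stream A's term 7; the rule gives 6.

6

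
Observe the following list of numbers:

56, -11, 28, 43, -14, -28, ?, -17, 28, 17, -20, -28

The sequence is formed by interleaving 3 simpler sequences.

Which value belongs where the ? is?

30

The terms cycle through 3 interleaved subsequences.
Track A is 56, 43, ?, 17, which is linear: a_n = 69 − 13·n.
Track B is -11, -14, -17, -20, which is linear: a_n = -8 − 3·n.
Track C is 28, -28, 28, -28, which is the oscillation 28·(−1)^(n+1).
Track A's pattern makes the blank 30.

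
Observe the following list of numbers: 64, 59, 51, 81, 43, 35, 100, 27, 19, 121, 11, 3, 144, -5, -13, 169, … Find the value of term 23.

-53

Reading positions in blocks of 3 reveals the pattern ABB — 2 tracks woven together.
Track A = 64, 81, 100, 121, 144, 169: consecutive squares n² from n = 8.
Track B = 59, 51, 43, 35, 27, 19, 11, 3, -5, -13: arithmetic, step −8.
Position 23 falls in track B as its term 15, giving -53.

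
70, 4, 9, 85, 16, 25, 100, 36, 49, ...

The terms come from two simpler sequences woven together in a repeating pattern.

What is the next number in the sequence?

115

Positions follow the repeating pattern ABB; grouping by letter gives 2 tracks.
Track A = 70, 85, 100: arithmetic, step +15.
Track B = 4, 9, 16, 25, 36, 49: the squares 2², 3², 4², ….
The 10th slot belongs to track A; its 4th term is 115.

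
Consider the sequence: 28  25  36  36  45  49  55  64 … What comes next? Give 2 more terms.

66, 81

Taking every 2nd term gives 2 separate tracks.
Stream A is 28, 36, 45, 55, which is triangular numbers n(n+1)/2 for n = 7, 8, ….
Stream B is 25, 36, 49, 64, which is the squares 5², 6², 7², ….
Term 9 comes from stream A (its 5th entry): 66.
Position 10 falls in stream B as its term 5, giving 81.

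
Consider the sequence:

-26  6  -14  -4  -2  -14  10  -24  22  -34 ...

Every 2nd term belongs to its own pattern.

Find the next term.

34

The terms cycle through 2 interleaved subsequences.
Stream A: -26, -14, -2, 10, 22. Linear: a_n = -38 + 12·n.
Stream B: 6, -4, -14, -24, -34. Arithmetic with common difference −10.
Position 11 falls in stream A as its term 6, giving 34.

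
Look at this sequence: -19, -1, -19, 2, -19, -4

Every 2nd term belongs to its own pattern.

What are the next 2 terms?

-19, 8

Taking every 2nd term gives 2 separate tracks.
Stream A is -19, -19, -19, which is the constant sequence -19.
Stream B is -1, 2, -4, which is a geometric progression (common ratio -2).
Position 7 → stream A, term 4 = -19.
Term 8 comes from stream B (its 4th entry): 8.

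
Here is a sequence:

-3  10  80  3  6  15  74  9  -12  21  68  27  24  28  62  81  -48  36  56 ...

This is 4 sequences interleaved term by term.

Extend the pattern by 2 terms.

243, 96

Read the sequence 4 terms at a time; column i is its own pattern.
Subsequence A: -3, 6, -12, 24, -48 — geometric with ratio -2.
Subsequence B: 10, 15, 21, 28, 36 — the triangular numbers T_4, T_5, ….
Subsequence C: 80, 74, 68, 62, 56 — arithmetic with common difference −6.
Subsequence D: 3, 9, 27, 81 — successive powers of 3.
Position 20 → subsequence D, term 5 = 243.
Position 21 → subsequence A, term 6 = 96.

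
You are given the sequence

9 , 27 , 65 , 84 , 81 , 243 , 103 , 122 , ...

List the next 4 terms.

729, 2187, 141, 160

The slot pattern repeats as AABB (period 4), so there are 2 interleaved tracks.
Track A: 9, 27, 81, 243 (a geometric progression (common ratio 3)).
Track B: 65, 84, 103, 122 (arithmetic with common difference +19).
Position 9 → track A, term 5 = 729.
Term 10 comes from track A (its 6th entry): 2187.
Position 11 → track B, term 5 = 141.
Term 12 comes from track B (its 6th entry): 160.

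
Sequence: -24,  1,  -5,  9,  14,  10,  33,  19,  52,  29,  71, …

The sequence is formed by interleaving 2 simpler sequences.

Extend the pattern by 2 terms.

Taking every 2nd term gives 2 separate tracks.
Track A is -24, -5, 14, 33, 52, 71, which is arithmetic, step +19.
Track B is 1, 9, 10, 19, 29, which is Fibonacci-style (each term is the sum of the two before it).
Term 12 comes from track B (its 6th entry): 48.
The 13th slot belongs to track A; its 7th term is 90.

48, 90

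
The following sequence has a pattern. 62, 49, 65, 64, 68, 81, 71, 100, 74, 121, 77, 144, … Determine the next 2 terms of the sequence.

Split by position mod 2 into 2 tracks.
Stream A: 62, 65, 68, 71, 74, 77 — linear: a_n = 59 + 3·n.
Stream B: 49, 64, 81, 100, 121, 144 — consecutive squares n² from n = 7.
Term 13 comes from stream A (its 7th entry): 80.
Position 14 falls in stream B as its term 7, giving 169.

80, 169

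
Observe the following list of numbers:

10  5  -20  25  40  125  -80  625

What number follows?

160

The terms cycle through 2 interleaved subsequences.
Track A: 10, -20, 40, -80 (geometric with ratio -2).
Track B: 5, 25, 125, 625 (successive powers of 5).
Term 9 comes from track A (its 5th entry): 160.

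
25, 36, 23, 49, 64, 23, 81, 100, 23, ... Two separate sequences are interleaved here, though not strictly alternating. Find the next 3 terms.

121, 144, 23

Positions follow the repeating pattern AAB; grouping by letter gives 2 tracks.
Track A is 25, 36, 49, 64, 81, 100, which is the squares 5², 6², 7², ….
Track B is 23, 23, 23, which is the constant sequence 23.
The 10th slot belongs to track A; its 7th term is 121.
The 11th slot belongs to track A; its 8th term is 144.
Position 12 falls in track B as its term 4, giving 23.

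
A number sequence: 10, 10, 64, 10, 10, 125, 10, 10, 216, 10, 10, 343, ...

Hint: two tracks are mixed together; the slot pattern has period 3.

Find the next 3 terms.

10, 10, 512

Positions follow the repeating pattern AAB; grouping by letter gives 2 tracks.
Track A: 10, 10, 10, 10, 10, 10, 10, 10 (always 10).
Track B: 64, 125, 216, 343 (the cubes 4³, 5³, 6³, …).
The 13th slot belongs to track A; its 9th term is 10.
Term 14 comes from track A (its 10th entry): 10.
The 15th slot belongs to track B; its 5th term is 512.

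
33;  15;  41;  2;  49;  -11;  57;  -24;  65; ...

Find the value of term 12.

-50

Odd-indexed and even-indexed terms follow separate rules.
Stream A is 33, 41, 49, 57, 65, which is adding 8 each time.
Stream B is 15, 2, -11, -24, which is arithmetic, step −13.
Position 12 falls in stream B as its term 6, giving -50.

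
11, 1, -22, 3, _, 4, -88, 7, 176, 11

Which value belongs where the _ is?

44

Positions 1, 3, 5, … form one subsequence and positions 2, 4, 6, … form another.
Track A: 11, -22, ?, -88, 176. Multiplying by -2 each time.
Track B: 1, 3, 4, 7, 11. Fibonacci-style (each term is the sum of the two before it).
Filling track A at index 3 by its rule yields 44.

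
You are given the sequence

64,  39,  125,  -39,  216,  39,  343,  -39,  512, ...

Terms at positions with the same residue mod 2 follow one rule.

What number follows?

39

The terms cycle through 2 interleaved subsequences.
Track A: 64, 125, 216, 343, 512 — perfect cubes starting at 4³.
Track B: 39, -39, 39, -39 — oscillating between 39 and -39.
Position 10 falls in track B as its term 5, giving 39.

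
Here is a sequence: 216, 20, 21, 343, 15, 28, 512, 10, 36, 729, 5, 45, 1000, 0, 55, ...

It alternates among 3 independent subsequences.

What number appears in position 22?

Split by position mod 3 into 3 tracks.
Subsequence A = 216, 343, 512, 729, 1000: the cubes 6³, 7³, 8³, ….
Subsequence B = 20, 15, 10, 5, 0: arithmetic with common difference −5.
Subsequence C = 21, 28, 36, 45, 55: the triangular numbers T_6, T_7, ….
Position 22 → subsequence A, term 8 = 2197.

2197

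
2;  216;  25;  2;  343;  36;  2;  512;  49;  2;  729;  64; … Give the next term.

2

The terms cycle through 3 interleaved subsequences.
Track A: 2, 2, 2, 2 (the constant sequence 2).
Track B: 216, 343, 512, 729 (perfect cubes starting at 6³).
Track C: 25, 36, 49, 64 (the squares 5², 6², 7², …).
The 13th slot belongs to track A; its 5th term is 2.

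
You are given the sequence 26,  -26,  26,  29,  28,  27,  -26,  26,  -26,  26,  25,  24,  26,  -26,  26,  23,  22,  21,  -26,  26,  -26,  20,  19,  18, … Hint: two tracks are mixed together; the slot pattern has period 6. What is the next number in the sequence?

The slot pattern repeats as AAABBB (period 6), so there are 2 interleaved tracks.
Subsequence A: 26, -26, 26, -26, 26, -26, 26, -26, 26, -26, 26, -26 (oscillating between 26 and -26).
Subsequence B: 29, 28, 27, 26, 25, 24, 23, 22, 21, 20, 19, 18 (linear: a_n = 30 − n).
Position 25 → subsequence A, term 13 = 26.

26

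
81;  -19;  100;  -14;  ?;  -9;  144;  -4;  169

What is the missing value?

121

Odd-indexed and even-indexed terms follow separate rules.
Track A: 81, 100, ?, 144, 169. Consecutive squares n² from n = 9.
Track B: -19, -14, -9, -4. Arithmetic with common difference +5.
So the missing entry in track A is 121.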